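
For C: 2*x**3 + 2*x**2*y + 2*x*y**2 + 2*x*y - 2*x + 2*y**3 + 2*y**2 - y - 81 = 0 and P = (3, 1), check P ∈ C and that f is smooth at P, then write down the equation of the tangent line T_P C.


Tangent line at P: 68*x + 45*y - 249 = 0.

Step 1: f(3, 1) = 0, so P lies on C.
Step 2: partial derivatives
  f_x(x, y) = 6*x**2 + 4*x*y + 2*y**2 + 2*y - 2, f_y(x, y) = 2*x**2 + 4*x*y + 2*x + 6*y**2 + 4*y - 1.
  f_x(P) = 68, f_y(P) = 45 (gradient nonzero, so P is smooth).
Step 3: tangent line at P: 68·(x − 3) + 45·(y − 1) = 0.
Expanding: 68*x + 45*y - 249 = 0.


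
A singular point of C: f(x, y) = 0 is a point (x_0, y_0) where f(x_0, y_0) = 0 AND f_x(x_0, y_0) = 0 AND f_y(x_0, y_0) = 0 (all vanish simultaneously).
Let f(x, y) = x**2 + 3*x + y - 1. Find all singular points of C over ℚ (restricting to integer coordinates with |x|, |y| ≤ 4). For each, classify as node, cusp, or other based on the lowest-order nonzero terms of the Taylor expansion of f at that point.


No singular points in the scanned grid; C is smooth there.

Compute partial derivatives:
  f_x = 2*x + 3.
  f_y = 1.
f_y = 1 is a nonzero constant, so f_y never vanishes: no point (x, y) can satisfy f = f_x = f_y = 0. In particular no (x, y) ∈ {−4, ..., 4}² is singular; the curve is smooth.


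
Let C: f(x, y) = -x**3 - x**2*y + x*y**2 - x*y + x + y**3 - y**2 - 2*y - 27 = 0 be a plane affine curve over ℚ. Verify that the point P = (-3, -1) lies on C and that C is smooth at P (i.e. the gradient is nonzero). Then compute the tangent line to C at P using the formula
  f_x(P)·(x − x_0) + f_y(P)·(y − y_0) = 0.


Tangent line at P: -30*x + 3*y - 87 = 0.

Step 1: f(-3, -1) = 0, so P lies on C.
Step 2: partial derivatives
  f_x(x, y) = -3*x**2 - 2*x*y + y**2 - y + 1, f_y(x, y) = -x**2 + 2*x*y - x + 3*y**2 - 2*y - 2.
  f_x(P) = -30, f_y(P) = 3 (gradient nonzero, so P is smooth).
Step 3: tangent line at P: -30·(x − -3) + 3·(y − -1) = 0.
Expanding: -30*x + 3*y - 87 = 0.


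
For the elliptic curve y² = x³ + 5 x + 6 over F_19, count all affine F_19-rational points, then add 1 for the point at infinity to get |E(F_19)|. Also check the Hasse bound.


Affine points = {(0, 5), (0, 14), (2, 9), (2, 10), (5, 2), (5, 17), (6, 9), (6, 10), (7, 2), (7, 17), (8, 8), (8, 11), (9, 1), (9, 18), (10, 7), (10, 12), (11, 9), (11, 10), (13, 8), (13, 11), (15, 6), (15, 13), (17, 8), (17, 11), (18, 0)}; affine count = 25; |E(F_19)| = 26.

Discriminant check: Δ ∝ 4a³ + 27b² = 4·5³ + 27·6² = 4·125 + 27·36 ≡ 9 (mod 19). Nonzero ⇒ E is nonsingular.
For each x ∈ F_19, compute rhs = x³ + 5·x + 6 mod 19, then count y ∈ F_19 with y² ≡ rhs.
  x = 0: rhs = 6, matching y values: 5, 14 (2 points).
  x = 1: rhs = 12, matching y values: none (0 points).
  x = 2: rhs = 5, matching y values: 9, 10 (2 points).
  x = 3: rhs = 10, matching y values: none (0 points).
  x = 4: rhs = 14, matching y values: none (0 points).
  x = 5: rhs = 4, matching y values: 2, 17 (2 points).
  x = 6: rhs = 5, matching y values: 9, 10 (2 points).
  x = 7: rhs = 4, matching y values: 2, 17 (2 points).
  x = 8: rhs = 7, matching y values: 8, 11 (2 points).
  x = 9: rhs = 1, matching y values: 1, 18 (2 points).
  x = 10: rhs = 11, matching y values: 7, 12 (2 points).
  x = 11: rhs = 5, matching y values: 9, 10 (2 points).
  x = 12: rhs = 8, matching y values: none (0 points).
  x = 13: rhs = 7, matching y values: 8, 11 (2 points).
  x = 14: rhs = 8, matching y values: none (0 points).
  x = 15: rhs = 17, matching y values: 6, 13 (2 points).
  x = 16: rhs = 2, matching y values: none (0 points).
  x = 17: rhs = 7, matching y values: 8, 11 (2 points).
  x = 18: rhs = 0, matching y values: 0 (1 points).
Total affine count: 25.
Full point count |E(F_19)| = 25 + 1 = 26.
Hasse bound: |26 − (19+1)| = |6| = 6 ≤ 2√19 ≈ 8.7178 ✓.


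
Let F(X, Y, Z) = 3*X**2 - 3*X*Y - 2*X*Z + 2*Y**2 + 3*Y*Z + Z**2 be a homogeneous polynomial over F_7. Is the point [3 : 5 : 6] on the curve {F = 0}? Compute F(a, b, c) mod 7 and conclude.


F(3,5,6) ≡ 3 (mod 7); P is NOT on the curve.

Evaluate F(3, 5, 6) term-by-term (mod 7).
  3*X**2 ↦ 3·9·1·1 = 27
  -3*X*Y ↦ -3·3·5·1 = -45
  -2*X*Z ↦ -2·3·1·6 = -36
  2*Y**2 ↦ 2·1·25·1 = 50
  3*Y*Z ↦ 3·1·5·6 = 90
  Z**2 ↦ 1·1·1·36 = 36
Sum: F(3, 5, 6) = (27) + (-45) + (-36) + (50) + (90) + (36) = 122.
Reducing mod 7: 122 ≡ 3 (mod 7).
Since F(a, b, c) ≡ 3 ≠ 0 (mod 7), P does NOT lie on the curve.


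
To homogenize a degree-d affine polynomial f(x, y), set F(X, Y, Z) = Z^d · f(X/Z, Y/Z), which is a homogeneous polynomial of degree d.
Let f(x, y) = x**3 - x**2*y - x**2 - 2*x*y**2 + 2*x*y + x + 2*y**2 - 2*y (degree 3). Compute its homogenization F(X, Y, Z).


F(X, Y, Z) = X**3 - X**2*Y - X**2*Z - 2*X*Y**2 + 2*X*Y*Z + X*Z**2 + 2*Y**2*Z - 2*Y*Z**2

deg(f) = 3.
Substitute x = X/Z, y = Y/Z into f, then multiply by Z^3.
  monomial 1·x^3·y^0 ↦ 1·X^3·Y^0·Z^0.
  monomial -1·x^2·y^1 ↦ -1·X^2·Y^1·Z^0.
  monomial -1·x^2·y^0 ↦ -1·X^2·Y^0·Z^1.
  monomial -2·x^1·y^2 ↦ -2·X^1·Y^2·Z^0.
  monomial 2·x^1·y^1 ↦ 2·X^1·Y^1·Z^1.
  monomial 1·x^1·y^0 ↦ 1·X^1·Y^0·Z^2.
  monomial 2·x^0·y^2 ↦ 2·X^0·Y^2·Z^1.
  monomial -2·x^0·y^1 ↦ -2·X^0·Y^1·Z^2.
Collecting: F(X, Y, Z) = X**3 - X**2*Y - X**2*Z - 2*X*Y**2 + 2*X*Y*Z + X*Z**2 + 2*Y**2*Z - 2*Y*Z**2.


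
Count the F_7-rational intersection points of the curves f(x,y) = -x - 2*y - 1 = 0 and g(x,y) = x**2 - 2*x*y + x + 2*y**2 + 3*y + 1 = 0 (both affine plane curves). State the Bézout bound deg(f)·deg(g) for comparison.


Common zeros: {(0, 3), (5, 4)}; count = 2; Bézout bound = 2.

deg(f) = 1, deg(g) = 2, so Bézout bound = 2.
Scan x ∈ F_7. For each x, list the y ∈ F_7 with f(x, y) ≡ 0 and those with g(x, y) ≡ 0 (mod 7); the common zeros in that column are the intersection.
  x = 0: f ≡ 0 at y ∈ {3}; g ≡ 0 at y ∈ {3, 6}; common: {3}.
  x = 1: f ≡ 0 at y ∈ {6}; g ≡ 0 at y ∈ ∅; common: ∅.
  x = 2: f ≡ 0 at y ∈ {2}; g ≡ 0 at y ∈ {0, 4}; common: ∅.
  x = 3: f ≡ 0 at y ∈ {5}; g ≡ 0 at y ∈ ∅; common: ∅.
  x = 4: f ≡ 0 at y ∈ {1}; g ≡ 0 at y ∈ {0, 6}; common: ∅.
  x = 5: f ≡ 0 at y ∈ {4}; g ≡ 0 at y ∈ {3, 4}; common: {4}.
  x = 6: f ≡ 0 at y ∈ {0}; g ≡ 0 at y ∈ ∅; common: ∅.
Collecting: common zeros = {(0, 3), (5, 4)}, so the count is 2.
Comparison with the Bézout bound: 2 ≤ 2 = deg(f)·deg(g), as expected for curves with no common component (the bound is attained).


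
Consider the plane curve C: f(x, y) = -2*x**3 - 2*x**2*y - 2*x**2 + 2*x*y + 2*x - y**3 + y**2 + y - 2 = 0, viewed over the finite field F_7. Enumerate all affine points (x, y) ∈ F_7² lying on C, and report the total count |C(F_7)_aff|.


Affine F_7-points: {(2, 3), (3, 3), (4, 0), (4, 4), (5, 3), (6, 1), (6, 2), (6, 5)}; count = 8.

For each of the 49 pairs (x, y) ∈ F_7², evaluate f(x, y) mod 7. Record the zeros.
  x = 0: [0↦5, 1↦6, 2↦3, 3↦4, 4↦3, 5↦1, 6↦6]  zeros at y ∈ ∅
  x = 1: [0↦3, 1↦4, 2↦1, 3↦2, 4↦1, 5↦6, 6↦4]  zeros at y ∈ ∅
  x = 2: [0↦6, 1↦3, 2↦3, 3↦0, 4↦2, 5↦3, 6↦4]  zeros at y ∈ {3}
  x = 3: [0↦2, 1↦5, 2↦4, 3↦0, 4↦1, 5↦1, 6↦1]  zeros at y ∈ {3}
  x = 4: [0↦0, 1↦5, 2↦6, 3↦4, 4↦0, 5↦2, 6↦4]  zeros at y ∈ {0, 4}
  x = 5: [0↦2, 1↦5, 2↦4, 3↦0, 4↦1, 5↦1, 6↦1]  zeros at y ∈ {3}
  x = 6: [0↦3, 1↦0, 2↦0, 3↦4, 4↦6, 5↦0, 6↦1]  zeros at y ∈ {1, 2, 5}
Collecting zeros: affine points = {(2, 3), (3, 3), (4, 0), (4, 4), (5, 3), (6, 1), (6, 2), (6, 5)}.
Total count |C(F_7)_aff| = 8.


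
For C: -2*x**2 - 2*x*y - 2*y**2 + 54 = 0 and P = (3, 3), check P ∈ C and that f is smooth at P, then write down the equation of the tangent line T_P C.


Tangent line at P: -18*x - 18*y + 108 = 0.

Step 1: f(3, 3) = 0, so P lies on C.
Step 2: partial derivatives
  f_x(x, y) = -4*x - 2*y, f_y(x, y) = -2*x - 4*y.
  f_x(P) = -18, f_y(P) = -18 (gradient nonzero, so P is smooth).
Step 3: tangent line at P: -18·(x − 3) + -18·(y − 3) = 0.
Expanding: -18*x - 18*y + 108 = 0.


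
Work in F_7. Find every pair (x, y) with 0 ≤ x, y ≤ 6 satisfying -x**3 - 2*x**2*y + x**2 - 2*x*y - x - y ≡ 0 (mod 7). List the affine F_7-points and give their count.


Affine F_7-points: {(0, 0), (1, 4), (2, 6), (3, 0), (4, 3), (5, 0), (6, 3)}; count = 7.

For each of the 49 pairs (x, y) ∈ F_7², evaluate f(x, y) mod 7. Record the zeros.
  x = 0: [0↦0, 1↦6, 2↦5, 3↦4, 4↦3, 5↦2, 6↦1]  zeros at y ∈ {0}
  x = 1: [0↦6, 1↦1, 2↦3, 3↦5, 4↦0, 5↦2, 6↦4]  zeros at y ∈ {4}
  x = 2: [0↦1, 1↦2, 2↦3, 3↦4, 4↦5, 5↦6, 6↦0]  zeros at y ∈ {6}
  x = 3: [0↦0, 1↦3, 2↦6, 3↦2, 4↦5, 5↦1, 6↦4]  zeros at y ∈ {0}
  x = 4: [0↦4, 1↦5, 2↦6, 3↦0, 4↦1, 5↦2, 6↦3]  zeros at y ∈ {3}
  x = 5: [0↦0, 1↦2, 2↦4, 3↦6, 4↦1, 5↦3, 6↦5]  zeros at y ∈ {0}
  x = 6: [0↦3, 1↦2, 2↦1, 3↦0, 4↦6, 5↦5, 6↦4]  zeros at y ∈ {3}
Collecting zeros: affine points = {(0, 0), (1, 4), (2, 6), (3, 0), (4, 3), (5, 0), (6, 3)}.
Total count |C(F_7)_aff| = 7.


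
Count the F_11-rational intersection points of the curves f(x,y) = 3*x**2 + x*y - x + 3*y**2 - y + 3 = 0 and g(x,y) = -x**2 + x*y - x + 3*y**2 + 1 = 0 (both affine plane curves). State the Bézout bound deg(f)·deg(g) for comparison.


Common zeros: {(7, 0), (8, 5), (9, 7)}; count = 3; Bézout bound = 4.

deg(f) = 2, deg(g) = 2, so Bézout bound = 4.
Scan x ∈ F_11. For each x, list the y ∈ F_11 with f(x, y) ≡ 0 and those with g(x, y) ≡ 0 (mod 11); the common zeros in that column are the intersection.
  x = 0: f ≡ 0 at y ∈ {7, 8}; g ≡ 0 at y ∈ ∅; common: ∅.
  x = 1: f ≡ 0 at y ∈ ∅; g ≡ 0 at y ∈ ∅; common: ∅.
  x = 2: f ≡ 0 at y ∈ ∅; g ≡ 0 at y ∈ {1, 2}; common: ∅.
  x = 3: f ≡ 0 at y ∈ ∅; g ≡ 0 at y ∈ {0, 10}; common: ∅.
  x = 4: f ≡ 0 at y ∈ ∅; g ≡ 0 at y ∈ ∅; common: ∅.
  x = 5: f ≡ 0 at y ∈ {8, 9}; g ≡ 0 at y ∈ ∅; common: ∅.
  x = 6: f ≡ 0 at y ∈ ∅; g ≡ 0 at y ∈ {10}; common: ∅.
  x = 7: f ≡ 0 at y ∈ {0, 9}; g ≡ 0 at y ∈ {0, 5}; common: {0}.
  x = 8: f ≡ 0 at y ∈ {0, 5}; g ≡ 0 at y ∈ {5, 7}; common: {5}.
  x = 9: f ≡ 0 at y ∈ {5, 7}; g ≡ 0 at y ∈ {1, 7}; common: {7}.
  x = 10: f ≡ 0 at y ∈ ∅; g ≡ 0 at y ∈ {2}; common: ∅.
Collecting: common zeros = {(7, 0), (8, 5), (9, 7)}, so the count is 3.
Comparison with the Bézout bound: 3 ≤ 4 = deg(f)·deg(g), as expected for curves with no common component (the affine F_11-count falls short of the bound because intersections may lie at infinity, over extension fields, or carry multiplicity).


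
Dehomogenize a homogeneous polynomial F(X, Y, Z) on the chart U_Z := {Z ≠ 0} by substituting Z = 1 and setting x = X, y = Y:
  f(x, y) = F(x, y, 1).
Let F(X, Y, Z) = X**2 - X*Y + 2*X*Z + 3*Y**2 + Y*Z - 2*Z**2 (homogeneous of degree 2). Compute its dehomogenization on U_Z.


f(x, y) = x**2 - x*y + 2*x + 3*y**2 + y - 2

On U_Z we set Z = 1. Each monomial c·X^i·Y^j·Z^k in F becomes c·x^i·y^j·1^k = c·x^i·y^j.
Substituting Z = 1: F(X, Y, 1) = x**2 - x*y + 2*x + 3*y**2 + y - 2.
Note: deg(f) ≤ deg(F) = 2; strict inequality happens when F is divisible by Z (lost terms).


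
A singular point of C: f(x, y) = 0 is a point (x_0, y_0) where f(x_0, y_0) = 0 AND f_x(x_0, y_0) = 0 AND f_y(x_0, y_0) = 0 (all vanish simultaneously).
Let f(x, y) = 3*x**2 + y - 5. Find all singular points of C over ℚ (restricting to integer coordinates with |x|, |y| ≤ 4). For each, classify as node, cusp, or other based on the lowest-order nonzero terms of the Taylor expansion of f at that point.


No singular points in the scanned grid; C is smooth there.

Compute partial derivatives:
  f_x = 6*x.
  f_y = 1.
f_y = 1 is a nonzero constant, so f_y never vanishes: no point (x, y) can satisfy f = f_x = f_y = 0. In particular no (x, y) ∈ {−4, ..., 4}² is singular; the curve is smooth.


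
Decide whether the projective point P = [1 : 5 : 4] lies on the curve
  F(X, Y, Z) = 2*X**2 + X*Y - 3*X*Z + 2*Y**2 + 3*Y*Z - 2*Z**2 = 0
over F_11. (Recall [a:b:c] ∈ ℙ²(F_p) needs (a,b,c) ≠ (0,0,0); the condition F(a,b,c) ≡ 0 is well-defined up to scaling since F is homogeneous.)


F(1,5,4) ≡ 7 (mod 11); P is NOT on the curve.

Evaluate F(1, 5, 4) term-by-term (mod 11).
  2*X**2 ↦ 2·1·1·1 = 2
  X*Y ↦ 1·1·5·1 = 5
  -3*X*Z ↦ -3·1·1·4 = -12
  2*Y**2 ↦ 2·1·25·1 = 50
  3*Y*Z ↦ 3·1·5·4 = 60
  -2*Z**2 ↦ -2·1·1·16 = -32
Sum: F(1, 5, 4) = (2) + (5) + (-12) + (50) + (60) + (-32) = 73.
Reducing mod 11: 73 ≡ 7 (mod 11).
Since F(a, b, c) ≡ 7 ≠ 0 (mod 11), P does NOT lie on the curve.


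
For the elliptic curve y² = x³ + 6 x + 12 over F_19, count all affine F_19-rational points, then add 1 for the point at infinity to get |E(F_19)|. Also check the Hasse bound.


Affine points = {(1, 0), (3, 0), (4, 9), (4, 10), (6, 6), (6, 13), (7, 6), (7, 13), (9, 4), (9, 15), (12, 8), (12, 11), (13, 8), (13, 11), (14, 3), (14, 16), (15, 0), (16, 9), (16, 10), (17, 7), (17, 12), (18, 9), (18, 10)}; affine count = 23; |E(F_19)| = 24.

Discriminant check: Δ ∝ 4a³ + 27b² = 4·6³ + 27·12² = 4·216 + 27·144 ≡ 2 (mod 19). Nonzero ⇒ E is nonsingular.
For each x ∈ F_19, compute rhs = x³ + 6·x + 12 mod 19, then count y ∈ F_19 with y² ≡ rhs.
  x = 0: rhs = 12, matching y values: none (0 points).
  x = 1: rhs = 0, matching y values: 0 (1 points).
  x = 2: rhs = 13, matching y values: none (0 points).
  x = 3: rhs = 0, matching y values: 0 (1 points).
  x = 4: rhs = 5, matching y values: 9, 10 (2 points).
  x = 5: rhs = 15, matching y values: none (0 points).
  x = 6: rhs = 17, matching y values: 6, 13 (2 points).
  x = 7: rhs = 17, matching y values: 6, 13 (2 points).
  x = 8: rhs = 2, matching y values: none (0 points).
  x = 9: rhs = 16, matching y values: 4, 15 (2 points).
  x = 10: rhs = 8, matching y values: none (0 points).
  x = 11: rhs = 3, matching y values: none (0 points).
  x = 12: rhs = 7, matching y values: 8, 11 (2 points).
  x = 13: rhs = 7, matching y values: 8, 11 (2 points).
  x = 14: rhs = 9, matching y values: 3, 16 (2 points).
  x = 15: rhs = 0, matching y values: 0 (1 points).
  x = 16: rhs = 5, matching y values: 9, 10 (2 points).
  x = 17: rhs = 11, matching y values: 7, 12 (2 points).
  x = 18: rhs = 5, matching y values: 9, 10 (2 points).
Total affine count: 23.
Full point count |E(F_19)| = 23 + 1 = 24.
Hasse bound: |24 − (19+1)| = |4| = 4 ≤ 2√19 ≈ 8.7178 ✓.


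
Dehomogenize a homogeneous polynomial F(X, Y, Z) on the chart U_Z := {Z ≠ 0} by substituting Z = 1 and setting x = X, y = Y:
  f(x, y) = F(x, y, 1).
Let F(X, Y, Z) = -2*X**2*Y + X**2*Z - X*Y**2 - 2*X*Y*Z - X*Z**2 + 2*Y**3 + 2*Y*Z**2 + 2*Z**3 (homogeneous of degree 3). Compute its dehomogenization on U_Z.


f(x, y) = -2*x**2*y + x**2 - x*y**2 - 2*x*y - x + 2*y**3 + 2*y + 2

On U_Z we set Z = 1. Each monomial c·X^i·Y^j·Z^k in F becomes c·x^i·y^j·1^k = c·x^i·y^j.
Substituting Z = 1: F(X, Y, 1) = -2*x**2*y + x**2 - x*y**2 - 2*x*y - x + 2*y**3 + 2*y + 2.
Note: deg(f) ≤ deg(F) = 3; strict inequality happens when F is divisible by Z (lost terms).


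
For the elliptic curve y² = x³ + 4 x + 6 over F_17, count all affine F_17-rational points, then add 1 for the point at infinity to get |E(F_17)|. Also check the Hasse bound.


Affine points = {(4, 1), (4, 16), (5, 7), (5, 10), (6, 5), (6, 12), (10, 3), (10, 14), (11, 2), (11, 15), (14, 1), (14, 16), (16, 1), (16, 16)}; affine count = 14; |E(F_17)| = 15.

Discriminant check: Δ ∝ 4a³ + 27b² = 4·4³ + 27·6² = 4·64 + 27·36 ≡ 4 (mod 17). Nonzero ⇒ E is nonsingular.
For each x ∈ F_17, compute rhs = x³ + 4·x + 6 mod 17, then count y ∈ F_17 with y² ≡ rhs.
  x = 0: rhs = 6, matching y values: none (0 points).
  x = 1: rhs = 11, matching y values: none (0 points).
  x = 2: rhs = 5, matching y values: none (0 points).
  x = 3: rhs = 11, matching y values: none (0 points).
  x = 4: rhs = 1, matching y values: 1, 16 (2 points).
  x = 5: rhs = 15, matching y values: 7, 10 (2 points).
  x = 6: rhs = 8, matching y values: 5, 12 (2 points).
  x = 7: rhs = 3, matching y values: none (0 points).
  x = 8: rhs = 6, matching y values: none (0 points).
  x = 9: rhs = 6, matching y values: none (0 points).
  x = 10: rhs = 9, matching y values: 3, 14 (2 points).
  x = 11: rhs = 4, matching y values: 2, 15 (2 points).
  x = 12: rhs = 14, matching y values: none (0 points).
  x = 13: rhs = 11, matching y values: none (0 points).
  x = 14: rhs = 1, matching y values: 1, 16 (2 points).
  x = 15: rhs = 7, matching y values: none (0 points).
  x = 16: rhs = 1, matching y values: 1, 16 (2 points).
Total affine count: 14.
Full point count |E(F_17)| = 14 + 1 = 15.
Hasse bound: |15 − (17+1)| = |-3| = 3 ≤ 2√17 ≈ 8.2462 ✓.


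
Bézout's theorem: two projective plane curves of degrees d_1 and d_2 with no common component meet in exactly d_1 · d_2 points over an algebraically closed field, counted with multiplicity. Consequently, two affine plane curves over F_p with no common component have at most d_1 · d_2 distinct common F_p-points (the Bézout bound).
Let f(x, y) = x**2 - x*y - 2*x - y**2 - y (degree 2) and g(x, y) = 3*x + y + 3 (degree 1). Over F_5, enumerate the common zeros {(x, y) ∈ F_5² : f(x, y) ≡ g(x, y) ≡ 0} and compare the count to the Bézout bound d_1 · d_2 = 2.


Common zeros: {(1, 4)}; count = 1; Bézout bound = 2.

deg(f) = 2, deg(g) = 1, so Bézout bound = 2.
Scan x ∈ F_5. For each x, list the y ∈ F_5 with f(x, y) ≡ 0 and those with g(x, y) ≡ 0 (mod 5); the common zeros in that column are the intersection.
  x = 0: f ≡ 0 at y ∈ {0, 4}; g ≡ 0 at y ∈ {2}; common: ∅.
  x = 1: f ≡ 0 at y ∈ {4}; g ≡ 0 at y ∈ {4}; common: {4}.
  x = 2: f ≡ 0 at y ∈ {0, 2}; g ≡ 0 at y ∈ {1}; common: ∅.
  x = 3: f ≡ 0 at y ∈ ∅; g ≡ 0 at y ∈ {3}; common: ∅.
  x = 4: f ≡ 0 at y ∈ ∅; g ≡ 0 at y ∈ {0}; common: ∅.
Collecting: common zeros = {(1, 4)}, so the count is 1.
Comparison with the Bézout bound: 1 ≤ 2 = deg(f)·deg(g), as expected for curves with no common component (the affine F_5-count falls short of the bound because intersections may lie at infinity, over extension fields, or carry multiplicity).


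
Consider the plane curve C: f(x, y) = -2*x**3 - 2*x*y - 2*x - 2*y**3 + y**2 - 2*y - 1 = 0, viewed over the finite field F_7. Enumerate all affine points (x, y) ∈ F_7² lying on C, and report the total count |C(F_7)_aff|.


Affine F_7-points: {(1, 4), (2, 0), (2, 1), (2, 3), (3, 1), (5, 5), (6, 3)}; count = 7.

For each of the 49 pairs (x, y) ∈ F_7², evaluate f(x, y) mod 7. Record the zeros.
  x = 0: [0↦6, 1↦3, 2↦4, 3↦4, 4↦5, 5↦2, 6↦4]  zeros at y ∈ ∅
  x = 1: [0↦2, 1↦4, 2↦3, 3↦1, 4↦0, 5↦2, 6↦2]  zeros at y ∈ {4}
  x = 2: [0↦0, 1↦0, 2↦4, 3↦0, 4↦4, 5↦4, 6↦2]  zeros at y ∈ {0, 1, 3}
  x = 3: [0↦2, 1↦0, 2↦2, 3↦3, 4↦5, 5↦3, 6↦6]  zeros at y ∈ {1}
  x = 4: [0↦3, 1↦6, 2↦6, 3↦5, 4↦5, 5↦1, 6↦2]  zeros at y ∈ ∅
  x = 5: [0↦5, 1↦6, 2↦4, 3↦1, 4↦6, 5↦0, 6↦6]  zeros at y ∈ {5}
  x = 6: [0↦3, 1↦2, 2↦5, 3↦0, 4↦3, 5↦2, 6↦6]  zeros at y ∈ {3}
Collecting zeros: affine points = {(1, 4), (2, 0), (2, 1), (2, 3), (3, 1), (5, 5), (6, 3)}.
Total count |C(F_7)_aff| = 7.


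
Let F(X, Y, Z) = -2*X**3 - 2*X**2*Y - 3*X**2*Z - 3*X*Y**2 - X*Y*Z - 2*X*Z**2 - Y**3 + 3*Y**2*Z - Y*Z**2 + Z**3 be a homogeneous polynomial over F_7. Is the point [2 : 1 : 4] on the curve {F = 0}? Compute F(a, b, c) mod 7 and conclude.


F(2,1,4) ≡ 0 (mod 7); P is on the curve.

Evaluate F(2, 1, 4) term-by-term (mod 7).
  -2*X**3 ↦ -2·8·1·1 = -16
  -2*X**2*Y ↦ -2·4·1·1 = -8
  -3*X**2*Z ↦ -3·4·1·4 = -48
  -3*X*Y**2 ↦ -3·2·1·1 = -6
  -X*Y*Z ↦ -1·2·1·4 = -8
  -2*X*Z**2 ↦ -2·2·1·16 = -64
  -Y**3 ↦ -1·1·1·1 = -1
  3*Y**2*Z ↦ 3·1·1·4 = 12
  -Y*Z**2 ↦ -1·1·1·16 = -16
  Z**3 ↦ 1·1·1·64 = 64
Sum: F(2, 1, 4) = (-16) + (-8) + (-48) + (-6) + (-8) + (-64) + (-1) + (12) + (-16) + (64) = -91.
Reducing mod 7: -91 ≡ 0 (mod 7).
Since F(a, b, c) ≡ 0 (mod 7), P lies on the curve.


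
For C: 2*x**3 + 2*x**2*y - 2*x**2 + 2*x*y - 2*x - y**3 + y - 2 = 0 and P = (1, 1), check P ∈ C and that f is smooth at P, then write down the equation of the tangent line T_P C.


Tangent line at P: 6*x + 2*y - 8 = 0.

Step 1: f(1, 1) = 0, so P lies on C.
Step 2: partial derivatives
  f_x(x, y) = 6*x**2 + 4*x*y - 4*x + 2*y - 2, f_y(x, y) = 2*x**2 + 2*x - 3*y**2 + 1.
  f_x(P) = 6, f_y(P) = 2 (gradient nonzero, so P is smooth).
Step 3: tangent line at P: 6·(x − 1) + 2·(y − 1) = 0.
Expanding: 6*x + 2*y - 8 = 0.


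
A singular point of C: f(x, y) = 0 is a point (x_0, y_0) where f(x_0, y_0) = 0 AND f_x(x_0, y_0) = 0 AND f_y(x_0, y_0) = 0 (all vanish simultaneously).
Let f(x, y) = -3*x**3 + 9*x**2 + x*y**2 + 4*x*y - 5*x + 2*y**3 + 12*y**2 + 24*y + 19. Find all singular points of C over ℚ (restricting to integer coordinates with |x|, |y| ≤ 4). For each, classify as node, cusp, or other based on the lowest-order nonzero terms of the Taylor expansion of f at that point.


Singular points: {(1, -2)}; classification: cusp.

Compute partial derivatives:
  f_x = -9*x**2 + 18*x + y**2 + 4*y - 5.
  f_y = 2*x*y + 4*x + 6*y**2 + 24*y + 24.
Scan x_0 ∈ {−4, ..., 4}. For each x_0, f_y(x_0, y) is a polynomial in y; find its integer roots y ∈ {−4, ..., 4}, then test f_x and f at those candidates.
  x = -4: f_y(-4, y) = 6*y**2 + 16*y + 8; vanishes at y ∈ {-2}. (-4, -2): f_x = -225 ≠ 0.
  x = -3: f_y(-3, y) = 6*y**2 + 18*y + 12; vanishes at y ∈ {-2, -1}. (-3, -2): f_x = -144 ≠ 0; (-3, -1): f_x = -143 ≠ 0.
  x = -2: f_y(-2, y) = 6*y**2 + 20*y + 16; vanishes at y ∈ {-2}. (-2, -2): f_x = -81 ≠ 0.
  x = -1: f_y(-1, y) = 6*y**2 + 22*y + 20; vanishes at y ∈ {-2}. (-1, -2): f_x = -36 ≠ 0.
  x = 0: f_y(0, y) = 6*y**2 + 24*y + 24; vanishes at y ∈ {-2}. (0, -2): f_x = -9 ≠ 0.
  x = 1: f_y(1, y) = 6*y**2 + 26*y + 28; vanishes at y ∈ {-2}. (1, -2): f_x = 0, f = 0 — SINGULAR.
  x = 2: f_y(2, y) = 6*y**2 + 28*y + 32; vanishes at y ∈ {-2}. (2, -2): f_x = -9 ≠ 0.
  x = 3: f_y(3, y) = 6*y**2 + 30*y + 36; vanishes at y ∈ {-3, -2}. (3, -3): f_x = -35 ≠ 0; (3, -2): f_x = -36 ≠ 0.
  x = 4: f_y(4, y) = 6*y**2 + 32*y + 40; vanishes at y ∈ {-2}. (4, -2): f_x = -81 ≠ 0.
Only singular point on the grid: (1, -2).
Classify: substitute x = 1 + u, y = -2 + v and expand: f = -3*u**3 + u*v**2 + 2*v**3 + v**2.
No constant or linear terms (consistent with a singular point). Quadratic part: v**2. Cubic part: -3*u**3 + u*v**2 + 2*v**3.
The quadratic part v**2 is a perfect square, so there is a single (double) tangent line v = 0, i.e. y = -2. Restricting the cubic part to that line (v = 0) leaves -3*u**3 ≠ 0, so f is not divisible by v and the branch is v² ≈ 3*u**3 to lowest order — this is a cusp.
Classification: cusp.


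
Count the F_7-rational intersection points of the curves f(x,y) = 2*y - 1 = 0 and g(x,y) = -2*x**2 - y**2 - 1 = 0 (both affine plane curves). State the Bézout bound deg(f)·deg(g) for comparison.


Common zeros: {(3, 4), (4, 4)}; count = 2; Bézout bound = 2.

deg(f) = 1, deg(g) = 2, so Bézout bound = 2.
Scan x ∈ F_7. For each x, list the y ∈ F_7 with f(x, y) ≡ 0 and those with g(x, y) ≡ 0 (mod 7); the common zeros in that column are the intersection.
  x = 0: f ≡ 0 at y ∈ {4}; g ≡ 0 at y ∈ ∅; common: ∅.
  x = 1: f ≡ 0 at y ∈ {4}; g ≡ 0 at y ∈ {2, 5}; common: ∅.
  x = 2: f ≡ 0 at y ∈ {4}; g ≡ 0 at y ∈ ∅; common: ∅.
  x = 3: f ≡ 0 at y ∈ {4}; g ≡ 0 at y ∈ {3, 4}; common: {4}.
  x = 4: f ≡ 0 at y ∈ {4}; g ≡ 0 at y ∈ {3, 4}; common: {4}.
  x = 5: f ≡ 0 at y ∈ {4}; g ≡ 0 at y ∈ ∅; common: ∅.
  x = 6: f ≡ 0 at y ∈ {4}; g ≡ 0 at y ∈ {2, 5}; common: ∅.
Collecting: common zeros = {(3, 4), (4, 4)}, so the count is 2.
Comparison with the Bézout bound: 2 ≤ 2 = deg(f)·deg(g), as expected for curves with no common component (the bound is attained).


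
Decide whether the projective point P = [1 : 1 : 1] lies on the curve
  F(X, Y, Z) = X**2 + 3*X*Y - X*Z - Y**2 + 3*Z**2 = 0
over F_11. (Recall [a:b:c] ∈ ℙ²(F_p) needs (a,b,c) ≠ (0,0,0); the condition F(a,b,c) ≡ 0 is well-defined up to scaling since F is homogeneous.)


F(1,1,1) ≡ 5 (mod 11); P is NOT on the curve.

Evaluate F(1, 1, 1) term-by-term (mod 11).
  X**2 ↦ 1·1·1·1 = 1
  3*X*Y ↦ 3·1·1·1 = 3
  -X*Z ↦ -1·1·1·1 = -1
  -Y**2 ↦ -1·1·1·1 = -1
  3*Z**2 ↦ 3·1·1·1 = 3
Sum: F(1, 1, 1) = (1) + (3) + (-1) + (-1) + (3) = 5.
Reducing mod 11: 5 ≡ 5 (mod 11).
Since F(a, b, c) ≡ 5 ≠ 0 (mod 11), P does NOT lie on the curve.


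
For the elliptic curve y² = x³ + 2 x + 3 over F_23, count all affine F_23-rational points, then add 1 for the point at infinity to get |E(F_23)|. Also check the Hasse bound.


Affine points = {(0, 7), (0, 16), (1, 11), (1, 12), (3, 6), (3, 17), (4, 11), (4, 12), (5, 0), (6, 1), (6, 22), (8, 5), (8, 18), (13, 8), (13, 15), (15, 2), (15, 21), (18, 11), (18, 12), (19, 0), (20, 4), (20, 19), (22, 0)}; affine count = 23; |E(F_23)| = 24.

Discriminant check: Δ ∝ 4a³ + 27b² = 4·2³ + 27·3² = 4·8 + 27·9 ≡ 22 (mod 23). Nonzero ⇒ E is nonsingular.
For each x ∈ F_23, compute rhs = x³ + 2·x + 3 mod 23, then count y ∈ F_23 with y² ≡ rhs.
  x = 0: rhs = 3, matching y values: 7, 16 (2 points).
  x = 1: rhs = 6, matching y values: 11, 12 (2 points).
  x = 2: rhs = 15, matching y values: none (0 points).
  x = 3: rhs = 13, matching y values: 6, 17 (2 points).
  x = 4: rhs = 6, matching y values: 11, 12 (2 points).
  x = 5: rhs = 0, matching y values: 0 (1 points).
  x = 6: rhs = 1, matching y values: 1, 22 (2 points).
  x = 7: rhs = 15, matching y values: none (0 points).
  x = 8: rhs = 2, matching y values: 5, 18 (2 points).
  x = 9: rhs = 14, matching y values: none (0 points).
  x = 10: rhs = 11, matching y values: none (0 points).
  x = 11: rhs = 22, matching y values: none (0 points).
  x = 12: rhs = 7, matching y values: none (0 points).
  x = 13: rhs = 18, matching y values: 8, 15 (2 points).
  x = 14: rhs = 15, matching y values: none (0 points).
  x = 15: rhs = 4, matching y values: 2, 21 (2 points).
  x = 16: rhs = 14, matching y values: none (0 points).
  x = 17: rhs = 5, matching y values: none (0 points).
  x = 18: rhs = 6, matching y values: 11, 12 (2 points).
  x = 19: rhs = 0, matching y values: 0 (1 points).
  x = 20: rhs = 16, matching y values: 4, 19 (2 points).
  x = 21: rhs = 14, matching y values: none (0 points).
  x = 22: rhs = 0, matching y values: 0 (1 points).
Total affine count: 23.
Full point count |E(F_23)| = 23 + 1 = 24.
Hasse bound: |24 − (23+1)| = |0| = 0 ≤ 2√23 ≈ 9.5917 ✓.


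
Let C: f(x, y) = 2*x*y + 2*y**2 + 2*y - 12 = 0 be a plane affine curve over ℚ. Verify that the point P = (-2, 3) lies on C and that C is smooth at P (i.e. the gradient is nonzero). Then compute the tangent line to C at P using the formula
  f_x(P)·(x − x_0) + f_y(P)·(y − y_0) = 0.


Tangent line at P: 6*x + 10*y - 18 = 0.

Step 1: f(-2, 3) = 0, so P lies on C.
Step 2: partial derivatives
  f_x(x, y) = 2*y, f_y(x, y) = 2*x + 4*y + 2.
  f_x(P) = 6, f_y(P) = 10 (gradient nonzero, so P is smooth).
Step 3: tangent line at P: 6·(x − -2) + 10·(y − 3) = 0.
Expanding: 6*x + 10*y - 18 = 0.


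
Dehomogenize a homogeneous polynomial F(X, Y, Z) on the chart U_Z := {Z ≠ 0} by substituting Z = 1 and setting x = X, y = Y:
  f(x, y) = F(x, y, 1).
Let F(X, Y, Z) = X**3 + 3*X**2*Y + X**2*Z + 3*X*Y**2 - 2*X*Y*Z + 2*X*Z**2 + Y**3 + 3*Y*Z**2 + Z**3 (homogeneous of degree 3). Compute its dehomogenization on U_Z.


f(x, y) = x**3 + 3*x**2*y + x**2 + 3*x*y**2 - 2*x*y + 2*x + y**3 + 3*y + 1

On U_Z we set Z = 1. Each monomial c·X^i·Y^j·Z^k in F becomes c·x^i·y^j·1^k = c·x^i·y^j.
Substituting Z = 1: F(X, Y, 1) = x**3 + 3*x**2*y + x**2 + 3*x*y**2 - 2*x*y + 2*x + y**3 + 3*y + 1.
Note: deg(f) ≤ deg(F) = 3; strict inequality happens when F is divisible by Z (lost terms).


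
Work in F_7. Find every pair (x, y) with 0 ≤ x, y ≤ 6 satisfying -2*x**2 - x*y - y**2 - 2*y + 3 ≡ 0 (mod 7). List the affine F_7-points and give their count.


Affine F_7-points: {(0, 1), (0, 4), (3, 1), (4, 3), (4, 5), (5, 3), (5, 4)}; count = 7.

For each of the 49 pairs (x, y) ∈ F_7², evaluate f(x, y) mod 7. Record the zeros.
  x = 0: [0↦3, 1↦0, 2↦2, 3↦2, 4↦0, 5↦3, 6↦4]  zeros at y ∈ {1, 4}
  x = 1: [0↦1, 1↦4, 2↦5, 3↦4, 4↦1, 5↦3, 6↦3]  zeros at y ∈ ∅
  x = 2: [0↦2, 1↦4, 2↦4, 3↦2, 4↦5, 5↦6, 6↦5]  zeros at y ∈ ∅
  x = 3: [0↦6, 1↦0, 2↦6, 3↦3, 4↦5, 5↦5, 6↦3]  zeros at y ∈ {1}
  x = 4: [0↦6, 1↦6, 2↦4, 3↦0, 4↦1, 5↦0, 6↦4]  zeros at y ∈ {3, 5}
  x = 5: [0↦2, 1↦1, 2↦5, 3↦0, 4↦0, 5↦5, 6↦1]  zeros at y ∈ {3, 4}
  x = 6: [0↦1, 1↦6, 2↦2, 3↦3, 4↦2, 5↦6, 6↦1]  zeros at y ∈ ∅
Collecting zeros: affine points = {(0, 1), (0, 4), (3, 1), (4, 3), (4, 5), (5, 3), (5, 4)}.
Total count |C(F_7)_aff| = 7.


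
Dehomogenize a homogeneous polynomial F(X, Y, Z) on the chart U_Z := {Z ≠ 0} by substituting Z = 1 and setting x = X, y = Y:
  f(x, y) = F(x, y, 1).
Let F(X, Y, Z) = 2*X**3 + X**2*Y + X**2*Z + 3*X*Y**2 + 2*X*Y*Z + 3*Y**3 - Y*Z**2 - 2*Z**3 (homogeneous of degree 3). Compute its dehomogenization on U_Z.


f(x, y) = 2*x**3 + x**2*y + x**2 + 3*x*y**2 + 2*x*y + 3*y**3 - y - 2

On U_Z we set Z = 1. Each monomial c·X^i·Y^j·Z^k in F becomes c·x^i·y^j·1^k = c·x^i·y^j.
Substituting Z = 1: F(X, Y, 1) = 2*x**3 + x**2*y + x**2 + 3*x*y**2 + 2*x*y + 3*y**3 - y - 2.
Note: deg(f) ≤ deg(F) = 3; strict inequality happens when F is divisible by Z (lost terms).


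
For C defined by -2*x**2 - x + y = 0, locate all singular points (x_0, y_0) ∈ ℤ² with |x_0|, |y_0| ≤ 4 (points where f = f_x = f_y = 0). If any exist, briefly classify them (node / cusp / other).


No singular points in the scanned grid; C is smooth there.

Compute partial derivatives:
  f_x = -4*x - 1.
  f_y = 1.
f_y = 1 is a nonzero constant, so f_y never vanishes: no point (x, y) can satisfy f = f_x = f_y = 0. In particular no (x, y) ∈ {−4, ..., 4}² is singular; the curve is smooth.


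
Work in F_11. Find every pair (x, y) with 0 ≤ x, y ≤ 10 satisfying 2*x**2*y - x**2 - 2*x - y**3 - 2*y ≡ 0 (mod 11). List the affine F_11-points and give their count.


Affine F_11-points: {(0, 0), (0, 3), (0, 8), (1, 2), (3, 1), (6, 7), (6, 8), (7, 2), (7, 3), (7, 6), (9, 0), (10, 1)}; count = 12.

For each of the 121 pairs (x, y) ∈ F_11², evaluate f(x, y) mod 11. Record the zeros.
  x = 0: [0↦0, 1↦8, 2↦10, 3↦0, 4↦5, 5↦8, 6↦3, 7↦6, 8↦0, 9↦1, 10↦3]  zeros at y ∈ {0, 3, 8}
  x = 1: [0↦8, 1↦7, 2↦0, 3↦3, 4↦10, 5↦4, 6↦1, 7↦6, 8↦2, 9↦5, 10↦9]  zeros at y ∈ {2}
  x = 2: [0↦3, 1↦8, 2↦7, 3↦5, 4↦7, 5↦7, 6↦10, 7↦10, 8↦1, 9↦10, 10↦9]  zeros at y ∈ ∅
  x = 3: [0↦7, 1↦0, 2↦9, 3↦6, 4↦7, 5↦6, 6↦8, 7↦7, 8↦8, 9↦5, 10↦3]  zeros at y ∈ {1}
  x = 4: [0↦9, 1↦5, 2↦6, 3↦6, 4↦10, 5↦1, 6↦6, 7↦8, 8↦1, 9↦1, 10↦2]  zeros at y ∈ ∅
  x = 5: [0↦9, 1↦1, 2↦9, 3↦5, 4↦5, 5↦3, 6↦4, 7↦2, 8↦2, 9↦9, 10↦6]  zeros at y ∈ ∅
  x = 6: [0↦7, 1↦10, 2↦7, 3↦3, 4↦3, 5↦1, 6↦2, 7↦0, 8↦0, 9↦7, 10↦4]  zeros at y ∈ {7, 8}
  x = 7: [0↦3, 1↦10, 2↦0, 3↦0, 4↦4, 5↦6, 6↦0, 7↦2, 8↦6, 9↦6, 10↦7]  zeros at y ∈ {2, 3, 6}
  x = 8: [0↦8, 1↦1, 2↦10, 3↦7, 4↦8, 5↦7, 6↦9, 7↦8, 8↦9, 9↦6, 10↦4]  zeros at y ∈ ∅
  x = 9: [0↦0, 1↦5, 2↦4, 3↦2, 4↦4, 5↦4, 6↦7, 7↦7, 8↦9, 9↦7, 10↦6]  zeros at y ∈ {0}
  x = 10: [0↦1, 1↦0, 2↦4, 3↦7, 4↦3, 5↦8, 6↦5, 7↦10, 8↦6, 9↦9, 10↦2]  zeros at y ∈ {1}
Collecting zeros: affine points = {(0, 0), (0, 3), (0, 8), (1, 2), (3, 1), (6, 7), (6, 8), (7, 2), (7, 3), (7, 6), (9, 0), (10, 1)}.
Total count |C(F_11)_aff| = 12.


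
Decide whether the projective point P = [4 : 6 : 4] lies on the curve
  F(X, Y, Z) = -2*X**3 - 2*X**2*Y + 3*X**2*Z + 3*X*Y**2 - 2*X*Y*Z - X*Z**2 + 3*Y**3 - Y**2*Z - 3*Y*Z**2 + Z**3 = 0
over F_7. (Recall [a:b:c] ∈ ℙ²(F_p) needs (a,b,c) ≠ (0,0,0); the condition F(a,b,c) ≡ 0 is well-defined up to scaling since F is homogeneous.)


F(4,6,4) ≡ 6 (mod 7); P is NOT on the curve.

Evaluate F(4, 6, 4) term-by-term (mod 7).
  -2*X**3 ↦ -2·64·1·1 = -128
  -2*X**2*Y ↦ -2·16·6·1 = -192
  3*X**2*Z ↦ 3·16·1·4 = 192
  3*X*Y**2 ↦ 3·4·36·1 = 432
  -2*X*Y*Z ↦ -2·4·6·4 = -192
  -X*Z**2 ↦ -1·4·1·16 = -64
  3*Y**3 ↦ 3·1·216·1 = 648
  -Y**2*Z ↦ -1·1·36·4 = -144
  -3*Y*Z**2 ↦ -3·1·6·16 = -288
  Z**3 ↦ 1·1·1·64 = 64
Sum: F(4, 6, 4) = (-128) + (-192) + (192) + (432) + (-192) + (-64) + (648) + (-144) + (-288) + (64) = 328.
Reducing mod 7: 328 ≡ 6 (mod 7).
Since F(a, b, c) ≡ 6 ≠ 0 (mod 7), P does NOT lie on the curve.


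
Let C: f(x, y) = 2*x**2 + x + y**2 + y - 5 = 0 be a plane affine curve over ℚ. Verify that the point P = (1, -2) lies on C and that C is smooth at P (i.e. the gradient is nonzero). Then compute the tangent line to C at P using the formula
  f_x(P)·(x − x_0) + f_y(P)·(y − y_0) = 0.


Tangent line at P: 5*x - 3*y - 11 = 0.

Step 1: f(1, -2) = 0, so P lies on C.
Step 2: partial derivatives
  f_x(x, y) = 4*x + 1, f_y(x, y) = 2*y + 1.
  f_x(P) = 5, f_y(P) = -3 (gradient nonzero, so P is smooth).
Step 3: tangent line at P: 5·(x − 1) + -3·(y − -2) = 0.
Expanding: 5*x - 3*y - 11 = 0.


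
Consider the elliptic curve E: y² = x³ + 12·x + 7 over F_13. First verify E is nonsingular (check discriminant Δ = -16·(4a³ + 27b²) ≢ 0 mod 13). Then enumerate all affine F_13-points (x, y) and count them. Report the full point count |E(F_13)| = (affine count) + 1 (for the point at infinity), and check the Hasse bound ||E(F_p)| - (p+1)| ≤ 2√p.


Affine points = {(2, 0), (5, 6), (5, 7), (6, 3), (6, 10), (8, 2), (8, 11), (9, 5), (9, 8), (10, 3), (10, 10), (11, 1), (11, 12)}; affine count = 13; |E(F_13)| = 14.

Discriminant check: Δ ∝ 4a³ + 27b² = 4·12³ + 27·7² = 4·1728 + 27·49 ≡ 6 (mod 13). Nonzero ⇒ E is nonsingular.
For each x ∈ F_13, compute rhs = x³ + 12·x + 7 mod 13, then count y ∈ F_13 with y² ≡ rhs.
  x = 0: rhs = 7, matching y values: none (0 points).
  x = 1: rhs = 7, matching y values: none (0 points).
  x = 2: rhs = 0, matching y values: 0 (1 points).
  x = 3: rhs = 5, matching y values: none (0 points).
  x = 4: rhs = 2, matching y values: none (0 points).
  x = 5: rhs = 10, matching y values: 6, 7 (2 points).
  x = 6: rhs = 9, matching y values: 3, 10 (2 points).
  x = 7: rhs = 5, matching y values: none (0 points).
  x = 8: rhs = 4, matching y values: 2, 11 (2 points).
  x = 9: rhs = 12, matching y values: 5, 8 (2 points).
  x = 10: rhs = 9, matching y values: 3, 10 (2 points).
  x = 11: rhs = 1, matching y values: 1, 12 (2 points).
  x = 12: rhs = 7, matching y values: none (0 points).
Total affine count: 13.
Full point count |E(F_13)| = 13 + 1 = 14.
Hasse bound: |14 − (13+1)| = |0| = 0 ≤ 2√13 ≈ 7.2111 ✓.


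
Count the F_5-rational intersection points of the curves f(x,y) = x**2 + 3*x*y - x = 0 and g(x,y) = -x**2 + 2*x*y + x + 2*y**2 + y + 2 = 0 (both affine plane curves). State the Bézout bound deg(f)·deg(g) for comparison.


Common zeros: {(0, 1), (3, 1)}; count = 2; Bézout bound = 4.

deg(f) = 2, deg(g) = 2, so Bézout bound = 4.
Scan x ∈ F_5. For each x, list the y ∈ F_5 with f(x, y) ≡ 0 and those with g(x, y) ≡ 0 (mod 5); the common zeros in that column are the intersection.
  x = 0: f ≡ 0 at y ∈ {0, 1, 2, 3, 4}; g ≡ 0 at y ∈ {1}; common: {1}.
  x = 1: f ≡ 0 at y ∈ {0}; g ≡ 0 at y ∈ ∅; common: ∅.
  x = 2: f ≡ 0 at y ∈ {3}; g ≡ 0 at y ∈ {0}; common: ∅.
  x = 3: f ≡ 0 at y ∈ {1}; g ≡ 0 at y ∈ {1, 3}; common: {1}.
  x = 4: f ≡ 0 at y ∈ {4}; g ≡ 0 at y ∈ {0, 3}; common: ∅.
Collecting: common zeros = {(0, 1), (3, 1)}, so the count is 2.
Comparison with the Bézout bound: 2 ≤ 4 = deg(f)·deg(g), as expected for curves with no common component (the affine F_5-count falls short of the bound because intersections may lie at infinity, over extension fields, or carry multiplicity).


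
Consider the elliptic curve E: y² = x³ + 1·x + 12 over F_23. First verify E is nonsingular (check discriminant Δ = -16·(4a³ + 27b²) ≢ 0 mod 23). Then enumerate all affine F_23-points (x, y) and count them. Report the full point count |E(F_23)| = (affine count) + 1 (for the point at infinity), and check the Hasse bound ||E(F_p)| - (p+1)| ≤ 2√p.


Affine points = {(0, 9), (0, 14), (5, 2), (5, 21), (6, 2), (6, 21), (8, 7), (8, 16), (12, 2), (12, 21), (19, 6), (19, 17), (21, 5), (21, 18)}; affine count = 14; |E(F_23)| = 15.

Discriminant check: Δ ∝ 4a³ + 27b² = 4·1³ + 27·12² = 4·1 + 27·144 ≡ 5 (mod 23). Nonzero ⇒ E is nonsingular.
For each x ∈ F_23, compute rhs = x³ + 1·x + 12 mod 23, then count y ∈ F_23 with y² ≡ rhs.
  x = 0: rhs = 12, matching y values: 9, 14 (2 points).
  x = 1: rhs = 14, matching y values: none (0 points).
  x = 2: rhs = 22, matching y values: none (0 points).
  x = 3: rhs = 19, matching y values: none (0 points).
  x = 4: rhs = 11, matching y values: none (0 points).
  x = 5: rhs = 4, matching y values: 2, 21 (2 points).
  x = 6: rhs = 4, matching y values: 2, 21 (2 points).
  x = 7: rhs = 17, matching y values: none (0 points).
  x = 8: rhs = 3, matching y values: 7, 16 (2 points).
  x = 9: rhs = 14, matching y values: none (0 points).
  x = 10: rhs = 10, matching y values: none (0 points).
  x = 11: rhs = 20, matching y values: none (0 points).
  x = 12: rhs = 4, matching y values: 2, 21 (2 points).
  x = 13: rhs = 14, matching y values: none (0 points).
  x = 14: rhs = 10, matching y values: none (0 points).
  x = 15: rhs = 21, matching y values: none (0 points).
  x = 16: rhs = 7, matching y values: none (0 points).
  x = 17: rhs = 20, matching y values: none (0 points).
  x = 18: rhs = 20, matching y values: none (0 points).
  x = 19: rhs = 13, matching y values: 6, 17 (2 points).
  x = 20: rhs = 5, matching y values: none (0 points).
  x = 21: rhs = 2, matching y values: 5, 18 (2 points).
  x = 22: rhs = 10, matching y values: none (0 points).
Total affine count: 14.
Full point count |E(F_23)| = 14 + 1 = 15.
Hasse bound: |15 − (23+1)| = |-9| = 9 ≤ 2√23 ≈ 9.5917 ✓.


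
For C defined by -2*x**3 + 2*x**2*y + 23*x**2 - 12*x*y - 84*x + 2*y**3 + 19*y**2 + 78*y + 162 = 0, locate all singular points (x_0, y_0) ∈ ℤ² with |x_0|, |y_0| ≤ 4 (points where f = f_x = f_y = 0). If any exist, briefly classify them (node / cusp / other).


Singular points: {(3, -3)}; classification: node.

Compute partial derivatives:
  f_x = -6*x**2 + 4*x*y + 46*x - 12*y - 84.
  f_y = 2*x**2 - 12*x + 6*y**2 + 38*y + 78.
Scan x_0 ∈ {−4, ..., 4}. For each x_0, f_y(x_0, y) is a polynomial in y; find its integer roots y ∈ {−4, ..., 4}, then test f_x and f at those candidates.
  x = -4: f_y(-4, y) = 6*y**2 + 38*y + 158; no integer root y with |y| ≤ 4.
  x = -3: f_y(-3, y) = 6*y**2 + 38*y + 132; no integer root y with |y| ≤ 4.
  x = -2: f_y(-2, y) = 6*y**2 + 38*y + 110; no integer root y with |y| ≤ 4.
  x = -1: f_y(-1, y) = 6*y**2 + 38*y + 92; no integer root y with |y| ≤ 4.
  x = 0: f_y(0, y) = 6*y**2 + 38*y + 78; no integer root y with |y| ≤ 4.
  x = 1: f_y(1, y) = 6*y**2 + 38*y + 68; no integer root y with |y| ≤ 4.
  x = 2: f_y(2, y) = 6*y**2 + 38*y + 62; no integer root y with |y| ≤ 4.
  x = 3: f_y(3, y) = 6*y**2 + 38*y + 60; vanishes at y ∈ {-3}. (3, -3): f_x = 0, f = 0 — SINGULAR.
  x = 4: f_y(4, y) = 6*y**2 + 38*y + 62; no integer root y with |y| ≤ 4.
Only singular point on the grid: (3, -3).
Classify: substitute x = 3 + u, y = -3 + v and expand: f = -2*u**3 + 2*u**2*v - u**2 + 2*v**3 + v**2.
No constant or linear terms (consistent with a singular point). Quadratic part: -u**2 + v**2. Cubic part: -2*u**3 + 2*u**2*v + 2*v**3.
The quadratic part v**2 - u**2 = (v − u)(v + u) splits into two distinct linear factors, so there are two distinct tangent lines y − -3 = ±(x − 3) — this is a node (ordinary double point).
Classification: node.
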